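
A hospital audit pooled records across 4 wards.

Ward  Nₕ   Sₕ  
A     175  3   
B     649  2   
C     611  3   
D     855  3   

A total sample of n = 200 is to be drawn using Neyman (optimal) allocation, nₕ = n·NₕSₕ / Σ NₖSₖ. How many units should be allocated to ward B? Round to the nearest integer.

42

A: NₕSₕ = 175·3 = 525
B: NₕSₕ = 649·2 = 1298
C: NₕSₕ = 611·3 = 1833
D: NₕSₕ = 855·3 = 2565
Σ NₕSₕ = 6221.
n_B = 200·1298/6221 = 41.730... → 42.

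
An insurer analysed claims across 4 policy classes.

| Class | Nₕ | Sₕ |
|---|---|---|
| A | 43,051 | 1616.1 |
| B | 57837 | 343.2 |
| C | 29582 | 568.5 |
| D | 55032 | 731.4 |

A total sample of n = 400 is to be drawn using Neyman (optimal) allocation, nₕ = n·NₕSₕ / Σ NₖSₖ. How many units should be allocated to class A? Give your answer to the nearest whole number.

Σ NₕSₕ = 43051·1616.1 + 57837·343.2 + 29582·568.5 + 55032·731.4 = 146492151.3.
Share for A: 69574721.1/146492151.3 = 0.47494.
n_A = 400 × 0.47494 = 189.975... → 190.

190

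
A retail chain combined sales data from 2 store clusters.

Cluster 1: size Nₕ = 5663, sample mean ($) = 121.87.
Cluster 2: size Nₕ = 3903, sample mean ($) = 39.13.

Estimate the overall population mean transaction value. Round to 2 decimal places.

88.11

N = 5663 + 3903 = 9566.
Weight each subgroup mean by Nₕ/N and sum.
Σ Nₕx̄ₕ = 5663·121.87 + 3903·39.13 = 690149.81 + 152724.39 = 842874.2.
Divide by N: 842874.2 / 9566 = 88.1115... → 88.11.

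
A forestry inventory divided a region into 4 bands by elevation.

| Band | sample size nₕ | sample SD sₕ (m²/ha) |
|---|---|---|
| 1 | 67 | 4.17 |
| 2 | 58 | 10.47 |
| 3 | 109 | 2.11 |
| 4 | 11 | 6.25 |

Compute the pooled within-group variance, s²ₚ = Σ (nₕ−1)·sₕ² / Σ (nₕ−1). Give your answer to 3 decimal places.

34.305

Degrees of freedom: 66 + 57 + 108 + 10 = 241.
Σ(nₕ−1)sₕ² = 66·17.3889 + 57·109.6209 + 108·4.4521 + 10·39.0625 = 8267.5105.
s²ₚ = 8267.5105 / 241 = 34.30502... → 34.305.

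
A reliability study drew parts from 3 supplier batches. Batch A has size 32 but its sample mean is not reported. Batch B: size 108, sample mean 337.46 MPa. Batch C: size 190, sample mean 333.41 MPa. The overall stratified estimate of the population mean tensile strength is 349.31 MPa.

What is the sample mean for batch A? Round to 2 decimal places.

483.71

Σ Nₕx̄ₕ = N·μ, so 32·x̄_A = 330·349.31 − (108·337.46 + 190·333.41).
= 115272.3 − 99793.58 = 15478.72.
x̄_A = 15478.72 / 32 = 483.71 → 483.71.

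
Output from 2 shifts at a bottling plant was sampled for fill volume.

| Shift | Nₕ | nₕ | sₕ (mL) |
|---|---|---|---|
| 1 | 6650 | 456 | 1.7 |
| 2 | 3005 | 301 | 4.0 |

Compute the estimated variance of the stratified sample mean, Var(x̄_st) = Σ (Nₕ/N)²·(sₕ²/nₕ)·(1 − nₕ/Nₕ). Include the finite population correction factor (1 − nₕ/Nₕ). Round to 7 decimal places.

N = 9655. Term for each stratum: Wₕ²sₕ²/nₕ·(1−nₕ/Nₕ).
Var(x̄_st) = 0.0028004079 + 0.0046334032 = 0.0074338111 → 0.0074338.

0.0074338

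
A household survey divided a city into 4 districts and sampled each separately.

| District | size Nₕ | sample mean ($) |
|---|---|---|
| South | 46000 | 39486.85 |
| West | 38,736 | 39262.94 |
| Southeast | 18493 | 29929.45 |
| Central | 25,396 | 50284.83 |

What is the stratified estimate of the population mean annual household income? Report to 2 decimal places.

N = 128625; weights Wₕ = Nₕ/N = (0.3576, 0.3012, 0.1438, 0.1974).
x̄_st = Σ Wₕ·x̄ₕ = 0.3576·39486.85 + 0.3012·39262.94 + 0.1438·29929.45 + 0.1974·50284.83 ≈ 40177.2844...
→ 40177.28.

40177.28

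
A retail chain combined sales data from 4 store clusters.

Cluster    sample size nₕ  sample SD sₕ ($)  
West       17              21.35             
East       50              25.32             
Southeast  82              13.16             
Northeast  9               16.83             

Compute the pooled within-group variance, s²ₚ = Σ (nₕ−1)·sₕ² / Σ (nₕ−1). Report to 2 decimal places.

Degrees of freedom: 16 + 49 + 81 + 8 = 154.
Σ(nₕ−1)sₕ² = 16·455.8225 + 49·641.1024 + 81·173.1856 + 8·283.2489 = 55001.2024.
s²ₚ = 55001.2024 / 154 = 357.1507... → 357.15.

357.15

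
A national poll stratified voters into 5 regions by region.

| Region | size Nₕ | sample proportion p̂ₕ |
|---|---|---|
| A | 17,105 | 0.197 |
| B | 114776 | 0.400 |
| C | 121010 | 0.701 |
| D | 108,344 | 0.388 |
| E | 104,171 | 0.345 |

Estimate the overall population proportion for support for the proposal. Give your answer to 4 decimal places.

0.4557

N = 17105 + 114776 + 121010 + 108344 + 104171 = 465406.
Overall proportion = Σ (Nₕ/N)·p̂ₕ.
Σ Nₕp̂ₕ = 3369.685 + 45910.4 + 84828.01 + 42037.472 + 35938.995 = 212084.562.
212084.562 / 465406 = 0.455698... → 0.4557.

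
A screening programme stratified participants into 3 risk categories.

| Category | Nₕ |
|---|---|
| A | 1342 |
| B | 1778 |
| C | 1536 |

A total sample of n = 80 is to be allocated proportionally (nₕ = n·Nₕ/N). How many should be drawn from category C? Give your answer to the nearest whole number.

26

Share of category C = 1536/4656 = 0.32990.
Allocate 80 × 0.32990 = 26.392... → 26.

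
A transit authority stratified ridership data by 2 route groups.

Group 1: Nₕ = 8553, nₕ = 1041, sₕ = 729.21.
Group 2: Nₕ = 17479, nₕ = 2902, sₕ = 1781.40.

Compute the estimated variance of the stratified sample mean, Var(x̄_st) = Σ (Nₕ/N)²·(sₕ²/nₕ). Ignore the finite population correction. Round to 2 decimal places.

N = 26032; Wₕ = Nₕ/N.
group 1: (8553/26032)²·729.21²/1041 = 55.14122
group 2: (17479/26032)²·1781.40²/2902 = 492.99621
Sum = 548.13743 → 548.14.

548.14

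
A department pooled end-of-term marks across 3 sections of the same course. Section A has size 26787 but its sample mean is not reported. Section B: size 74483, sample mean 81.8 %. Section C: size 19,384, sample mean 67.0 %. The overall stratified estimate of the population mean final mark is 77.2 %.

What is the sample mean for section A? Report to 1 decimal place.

Σ Nₕx̄ₕ = N·μ, so 26787·x̄_A = 120654·77.2 − (74483·81.8 + 19384·67.0).
= 9314488.8 − 7391437.4 = 1923051.4.
x̄_A = 1923051.4 / 26787 = 71.790... → 71.8.

71.8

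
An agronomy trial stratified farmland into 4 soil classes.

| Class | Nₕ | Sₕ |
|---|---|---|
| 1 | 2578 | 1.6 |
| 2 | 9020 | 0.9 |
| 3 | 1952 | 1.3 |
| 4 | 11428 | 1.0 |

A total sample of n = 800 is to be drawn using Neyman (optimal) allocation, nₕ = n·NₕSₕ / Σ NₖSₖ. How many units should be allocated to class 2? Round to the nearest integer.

1: NₕSₕ = 2578·1.6 = 4124.8
2: NₕSₕ = 9020·0.9 = 8118
3: NₕSₕ = 1952·1.3 = 2537.6
4: NₕSₕ = 11428·1.0 = 11428
Σ NₕSₕ = 26208.4.
n_2 = 800·8118/26208.4 = 247.798... → 248.

248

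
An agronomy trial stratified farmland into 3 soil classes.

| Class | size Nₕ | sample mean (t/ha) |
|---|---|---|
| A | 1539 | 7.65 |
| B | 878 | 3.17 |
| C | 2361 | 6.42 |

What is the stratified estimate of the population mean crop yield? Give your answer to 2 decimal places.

6.22

N = 4778; weights Wₕ = Nₕ/N = (0.3221, 0.1838, 0.4941).
x̄_st = Σ Wₕ·x̄ₕ = 0.3221·7.65 + 0.1838·3.17 + 0.4941·6.42 ≈ 6.2190...
→ 6.22.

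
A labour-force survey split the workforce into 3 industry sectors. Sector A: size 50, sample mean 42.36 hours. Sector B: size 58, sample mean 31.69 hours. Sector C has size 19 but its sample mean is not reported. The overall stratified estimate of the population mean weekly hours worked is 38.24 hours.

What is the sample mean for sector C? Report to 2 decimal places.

47.39

N = 50 + 58 + 19 = 127.
Overall total = μ·N = 38.24·127 = 4856.48.
Subtract the known strata: 50·42.36 + 58·31.69 = 3956.02.
Remaining total for sector C: 4856.48 − 3956.02 = 900.46.
Divide by its size: 900.46 / 19 = 47.3926... → 47.39.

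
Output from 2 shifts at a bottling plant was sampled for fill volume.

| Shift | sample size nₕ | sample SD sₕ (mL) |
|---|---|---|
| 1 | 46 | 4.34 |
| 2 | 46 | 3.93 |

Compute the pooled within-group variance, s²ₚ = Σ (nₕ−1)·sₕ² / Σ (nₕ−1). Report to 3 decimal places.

17.140

1: (46−1)·4.34² = 45·18.8356 = 847.602
2: (46−1)·3.93² = 45·15.4449 = 695.0205
Numerator = 1542.6225; denominator = Σ(nₕ−1) = 90.
s²ₚ = 1542.6225/90 = 17.14025 → 17.140.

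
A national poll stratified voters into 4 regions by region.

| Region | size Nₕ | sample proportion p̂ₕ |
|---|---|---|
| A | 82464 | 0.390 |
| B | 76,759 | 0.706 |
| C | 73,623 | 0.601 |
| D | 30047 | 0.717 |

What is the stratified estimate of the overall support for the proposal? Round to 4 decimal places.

0.5787

Wₕ = Nₕ/N with N = 262893: 0.3137, 0.2920, 0.2800, 0.1143.
p̂_st = 0.3137·0.390 + 0.2920·0.706 + 0.2800·0.601 + 0.1143·0.717 ≈ 0.578730... → 0.5787.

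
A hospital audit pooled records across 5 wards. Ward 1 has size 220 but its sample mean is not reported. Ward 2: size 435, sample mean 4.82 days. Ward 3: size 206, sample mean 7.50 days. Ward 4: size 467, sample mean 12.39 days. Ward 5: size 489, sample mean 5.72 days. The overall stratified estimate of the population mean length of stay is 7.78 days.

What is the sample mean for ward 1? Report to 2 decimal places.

8.69

Σ Nₕx̄ₕ = N·μ, so 220·x̄_1 = 1817·7.78 − (435·4.82 + 206·7.50 + 467·12.39 + 489·5.72).
= 14136.26 − 12224.91 = 1911.35.
x̄_1 = 1911.35 / 220 = 8.6880... → 8.69.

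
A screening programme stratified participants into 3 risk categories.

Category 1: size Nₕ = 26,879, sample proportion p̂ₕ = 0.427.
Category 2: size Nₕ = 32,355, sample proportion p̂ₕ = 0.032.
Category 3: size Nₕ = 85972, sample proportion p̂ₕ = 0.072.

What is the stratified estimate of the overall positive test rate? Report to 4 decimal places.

Wₕ = Nₕ/N with N = 145206: 0.1851, 0.2228, 0.5921.
p̂_st = 0.1851·0.427 + 0.2228·0.032 + 0.5921·0.072 ≈ 0.128801... → 0.1288.

0.1288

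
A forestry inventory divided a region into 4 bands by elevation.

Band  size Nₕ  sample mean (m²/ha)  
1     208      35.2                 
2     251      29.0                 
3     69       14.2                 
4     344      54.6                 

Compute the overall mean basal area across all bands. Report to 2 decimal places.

N = 872; weights Wₕ = Nₕ/N = (0.2385, 0.2878, 0.0791, 0.3945).
x̄_st = Σ Wₕ·x̄ₕ = 0.2385·35.2 + 0.2878·29.0 + 0.0791·14.2 + 0.3945·54.6 ≈ 39.4069...
→ 39.41.

39.41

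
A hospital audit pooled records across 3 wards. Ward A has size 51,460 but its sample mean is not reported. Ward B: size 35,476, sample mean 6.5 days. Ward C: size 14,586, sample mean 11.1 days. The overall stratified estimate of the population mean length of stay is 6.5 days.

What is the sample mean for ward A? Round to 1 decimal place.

N = 51460 + 35476 + 14586 = 101522.
Overall total = μ·N = 6.5·101522 = 659893.
Subtract the known strata: 35476·6.5 + 14586·11.1 = 392498.6.
Remaining total for ward A: 659893 − 392498.6 = 267394.4.
Divide by its size: 267394.4 / 51460 = 5.196... → 5.2.

5.2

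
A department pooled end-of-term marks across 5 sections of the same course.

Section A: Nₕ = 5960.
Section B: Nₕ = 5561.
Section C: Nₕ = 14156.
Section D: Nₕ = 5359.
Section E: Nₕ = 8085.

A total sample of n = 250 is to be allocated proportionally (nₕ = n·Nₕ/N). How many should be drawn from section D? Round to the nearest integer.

34

Share of section D = 5359/39121 = 0.13699.
Allocate 250 × 0.13699 = 34.246... → 34.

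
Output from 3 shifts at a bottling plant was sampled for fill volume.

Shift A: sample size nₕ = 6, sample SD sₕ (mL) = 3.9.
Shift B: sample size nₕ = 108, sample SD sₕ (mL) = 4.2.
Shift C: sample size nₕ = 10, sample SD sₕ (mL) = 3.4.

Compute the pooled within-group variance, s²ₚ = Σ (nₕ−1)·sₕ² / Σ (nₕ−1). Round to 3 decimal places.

Degrees of freedom: 5 + 107 + 9 = 121.
Σ(nₕ−1)sₕ² = 5·15.21 + 107·17.64 + 9·11.56 = 2067.57.
s²ₚ = 2067.57 / 121 = 17.08736... → 17.087.

17.087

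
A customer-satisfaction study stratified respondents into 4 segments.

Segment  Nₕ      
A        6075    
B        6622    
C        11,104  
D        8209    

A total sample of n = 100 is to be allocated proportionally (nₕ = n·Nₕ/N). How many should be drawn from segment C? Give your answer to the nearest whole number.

Share of segment C = 11104/32010 = 0.34689.
Allocate 100 × 0.34689 = 34.689... → 35.

35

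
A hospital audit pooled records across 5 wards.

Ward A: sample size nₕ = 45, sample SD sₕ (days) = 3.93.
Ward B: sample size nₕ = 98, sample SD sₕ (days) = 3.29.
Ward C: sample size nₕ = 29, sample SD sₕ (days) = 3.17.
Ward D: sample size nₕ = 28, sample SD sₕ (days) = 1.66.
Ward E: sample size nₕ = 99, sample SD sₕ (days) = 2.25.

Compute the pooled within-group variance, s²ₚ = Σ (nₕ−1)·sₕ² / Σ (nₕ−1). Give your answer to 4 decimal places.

8.7803

A: (45−1)·3.93² = 44·15.4449 = 679.5756
B: (98−1)·3.29² = 97·10.8241 = 1049.9377
C: (29−1)·3.17² = 28·10.0489 = 281.3692
D: (28−1)·1.66² = 27·2.7556 = 74.4012
E: (99−1)·2.25² = 98·5.0625 = 496.125
Numerator = 2581.4087; denominator = Σ(nₕ−1) = 294.
s²ₚ = 2581.4087/294 = 8.780302... → 8.7803.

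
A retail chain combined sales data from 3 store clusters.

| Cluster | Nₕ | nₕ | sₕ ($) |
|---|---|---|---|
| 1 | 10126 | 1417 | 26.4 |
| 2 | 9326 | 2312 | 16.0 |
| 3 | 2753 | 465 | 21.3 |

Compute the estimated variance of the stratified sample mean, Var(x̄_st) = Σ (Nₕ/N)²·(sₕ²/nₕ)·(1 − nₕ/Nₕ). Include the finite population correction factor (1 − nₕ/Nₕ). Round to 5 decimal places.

0.11513

N = 22205; Wₕ = Nₕ/N.
cluster 1: (10126/22205)²·26.4²/1417·(1 − 1417/10126) = 0.08797163
cluster 2: (9326/22205)²·16.0²/2312·(1 − 2312/9326) = 0.01468966
cluster 3: (2753/22205)²·21.3²/465·(1 − 465/2753) = 0.01246427
Sum = 0.11512557 → 0.11513.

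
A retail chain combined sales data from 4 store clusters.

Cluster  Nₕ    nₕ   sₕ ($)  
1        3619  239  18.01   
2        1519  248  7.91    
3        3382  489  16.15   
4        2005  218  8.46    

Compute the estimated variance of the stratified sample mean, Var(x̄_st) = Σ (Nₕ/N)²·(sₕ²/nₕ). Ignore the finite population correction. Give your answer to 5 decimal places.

0.23270

N = 10525; Wₕ = Nₕ/N.
cluster 1: (3619/10525)²·18.01²/239 = 0.16045841
cluster 2: (1519/10525)²·7.91²/248 = 0.00525500
cluster 3: (3382/10525)²·16.15²/489 = 0.05507306
cluster 4: (2005/10525)²·8.46²/218 = 0.01191431
Sum = 0.23270077 → 0.23270.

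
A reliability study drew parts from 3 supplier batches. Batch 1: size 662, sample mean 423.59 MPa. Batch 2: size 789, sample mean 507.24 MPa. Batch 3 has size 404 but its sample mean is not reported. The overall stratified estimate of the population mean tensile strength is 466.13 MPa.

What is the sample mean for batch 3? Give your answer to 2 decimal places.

455.55

Σ Nₕx̄ₕ = N·μ, so 404·x̄_3 = 1855·466.13 − (662·423.59 + 789·507.24).
= 864671.15 − 680628.94 = 184042.21.
x̄_3 = 184042.21 / 404 = 455.5500... → 455.55.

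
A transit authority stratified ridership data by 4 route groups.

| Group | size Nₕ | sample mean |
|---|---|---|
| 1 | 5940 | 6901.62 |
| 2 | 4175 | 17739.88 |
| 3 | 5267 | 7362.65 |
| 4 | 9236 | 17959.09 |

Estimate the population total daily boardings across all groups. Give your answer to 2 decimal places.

319708854.59

1: 5940·6901.62 = 40995622.8
2: 4175·17739.88 = 74063999
3: 5267·7362.65 = 38779077.55
4: 9236·17959.09 = 165870155.24
τ̂ = Σ Nₕx̄ₕ = 319708854.59.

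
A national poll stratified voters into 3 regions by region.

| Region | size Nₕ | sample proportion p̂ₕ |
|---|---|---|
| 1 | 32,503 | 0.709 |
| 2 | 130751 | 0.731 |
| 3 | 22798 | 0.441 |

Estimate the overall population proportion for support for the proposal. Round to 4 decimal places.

Wₕ = Nₕ/N with N = 186052: 0.1747, 0.7028, 0.1225.
p̂_st = 0.1747·0.709 + 0.7028·0.731 + 0.1225·0.441 ≈ 0.691621... → 0.6916.

0.6916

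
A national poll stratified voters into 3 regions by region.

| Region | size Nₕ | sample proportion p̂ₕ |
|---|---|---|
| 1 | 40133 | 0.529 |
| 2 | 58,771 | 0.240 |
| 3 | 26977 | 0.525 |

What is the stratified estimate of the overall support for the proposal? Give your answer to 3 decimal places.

N = 40133 + 58771 + 26977 = 125881.
Overall proportion = Σ (Nₕ/N)·p̂ₕ.
Σ Nₕp̂ₕ = 21230.357 + 14105.04 + 14162.925 = 49498.322.
49498.322 / 125881 = 0.39322... → 0.393.

0.393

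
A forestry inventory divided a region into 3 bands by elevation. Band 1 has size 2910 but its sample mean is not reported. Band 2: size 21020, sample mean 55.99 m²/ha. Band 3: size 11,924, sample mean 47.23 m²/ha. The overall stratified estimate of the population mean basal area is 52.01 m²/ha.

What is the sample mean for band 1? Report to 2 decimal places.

Σ Nₕx̄ₕ = N·μ, so 2910·x̄_1 = 35854·52.01 − (21020·55.99 + 11924·47.23).
= 1864766.54 − 1740080.32 = 124686.22.
x̄_1 = 124686.22 / 2910 = 42.8475... → 42.85.

42.85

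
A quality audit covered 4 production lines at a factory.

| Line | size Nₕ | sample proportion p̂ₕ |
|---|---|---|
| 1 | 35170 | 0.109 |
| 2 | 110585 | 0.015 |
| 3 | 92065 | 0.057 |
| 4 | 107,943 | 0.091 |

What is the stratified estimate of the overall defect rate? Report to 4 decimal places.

0.0595

Wₕ = Nₕ/N with N = 345763: 0.1017, 0.3198, 0.2663, 0.3122.
p̂_st = 0.1017·0.109 + 0.3198·0.015 + 0.2663·0.057 + 0.3122·0.091 ≈ 0.059471... → 0.0595.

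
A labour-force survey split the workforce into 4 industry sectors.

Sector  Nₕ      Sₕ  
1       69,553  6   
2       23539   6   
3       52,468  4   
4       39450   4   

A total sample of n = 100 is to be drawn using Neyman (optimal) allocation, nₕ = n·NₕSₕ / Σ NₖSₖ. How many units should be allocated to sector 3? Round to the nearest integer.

1: NₕSₕ = 69553·6 = 417318
2: NₕSₕ = 23539·6 = 141234
3: NₕSₕ = 52468·4 = 209872
4: NₕSₕ = 39450·4 = 157800
Σ NₕSₕ = 926224.
n_3 = 100·209872/926224 = 22.659... → 23.

23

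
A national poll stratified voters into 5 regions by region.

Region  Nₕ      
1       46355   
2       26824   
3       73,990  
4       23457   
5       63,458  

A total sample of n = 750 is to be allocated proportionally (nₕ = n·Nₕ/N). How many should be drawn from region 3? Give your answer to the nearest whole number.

Share of region 3 = 73990/234084 = 0.31608.
Allocate 750 × 0.31608 = 237.062... → 237.

237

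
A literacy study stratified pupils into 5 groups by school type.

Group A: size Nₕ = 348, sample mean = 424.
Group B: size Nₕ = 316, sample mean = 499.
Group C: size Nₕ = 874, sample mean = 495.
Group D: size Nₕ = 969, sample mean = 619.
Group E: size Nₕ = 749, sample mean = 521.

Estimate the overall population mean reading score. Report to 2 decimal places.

530.68

N = 348 + 316 + 874 + 969 + 749 = 3256.
The stratified mean weights each stratum mean by its population share Nₕ/N.
Σ Nₕx̄ₕ = 348·424 + 316·499 + 874·495 + 969·619 + 749·521 = 147552 + 157684 + 432630 + 599811 + 390229 = 1727906.
Divide by N: 1727906 / 3256 = 530.6837... → 530.68.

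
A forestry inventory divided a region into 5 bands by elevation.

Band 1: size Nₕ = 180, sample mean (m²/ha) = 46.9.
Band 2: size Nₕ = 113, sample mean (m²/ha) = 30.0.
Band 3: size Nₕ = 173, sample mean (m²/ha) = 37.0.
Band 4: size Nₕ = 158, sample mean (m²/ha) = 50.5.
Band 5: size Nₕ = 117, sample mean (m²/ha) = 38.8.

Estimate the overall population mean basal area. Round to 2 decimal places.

41.50

x̄_st = (Σ Nₕx̄ₕ) / (Σ Nₕ) = (180·46.9 + 113·30.0 + 173·37.0 + 158·50.5 + 117·38.8) / 741
= 30751.6 / 741 = 41.5001... → 41.50.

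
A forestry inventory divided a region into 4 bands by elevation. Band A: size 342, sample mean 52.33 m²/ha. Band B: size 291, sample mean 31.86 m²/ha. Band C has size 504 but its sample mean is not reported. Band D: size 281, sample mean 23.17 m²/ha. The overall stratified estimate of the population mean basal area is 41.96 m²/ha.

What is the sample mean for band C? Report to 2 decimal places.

51.23

N = 342 + 291 + 504 + 281 = 1418.
Overall total = μ·N = 41.96·1418 = 59499.28.
Subtract the known strata: 342·52.33 + 291·31.86 + 281·23.17 = 33678.89.
Remaining total for band C: 59499.28 − 33678.89 = 25820.39.
Divide by its size: 25820.39 / 504 = 51.2309... → 51.23.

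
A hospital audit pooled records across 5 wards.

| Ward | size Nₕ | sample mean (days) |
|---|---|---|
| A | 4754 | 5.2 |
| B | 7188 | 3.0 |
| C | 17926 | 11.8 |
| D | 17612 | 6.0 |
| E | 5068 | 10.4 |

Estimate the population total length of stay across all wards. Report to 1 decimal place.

416190.8

A: 4754·5.2 = 24720.8
B: 7188·3.0 = 21564
C: 17926·11.8 = 211526.8
D: 17612·6.0 = 105672
E: 5068·10.4 = 52707.2
τ̂ = Σ Nₕx̄ₕ = 416190.8.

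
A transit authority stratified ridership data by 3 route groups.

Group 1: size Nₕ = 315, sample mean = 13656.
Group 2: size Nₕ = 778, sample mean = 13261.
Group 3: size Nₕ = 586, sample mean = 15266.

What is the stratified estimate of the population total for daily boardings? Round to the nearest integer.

23564574

1: 315·13656 = 4301640
2: 778·13261 = 10317058
3: 586·15266 = 8945876
τ̂ = Σ Nₕx̄ₕ = 23564574.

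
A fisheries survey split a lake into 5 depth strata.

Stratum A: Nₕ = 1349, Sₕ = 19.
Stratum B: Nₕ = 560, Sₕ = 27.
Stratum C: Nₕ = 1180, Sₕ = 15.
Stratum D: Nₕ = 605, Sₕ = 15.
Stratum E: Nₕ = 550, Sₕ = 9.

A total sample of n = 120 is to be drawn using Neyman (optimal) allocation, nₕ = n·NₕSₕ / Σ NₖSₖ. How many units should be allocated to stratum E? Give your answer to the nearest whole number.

A: NₕSₕ = 1349·19 = 25631
B: NₕSₕ = 560·27 = 15120
C: NₕSₕ = 1180·15 = 17700
D: NₕSₕ = 605·15 = 9075
E: NₕSₕ = 550·9 = 4950
Σ NₕSₕ = 72476.
n_E = 120·4950/72476 = 8.196... → 8.

8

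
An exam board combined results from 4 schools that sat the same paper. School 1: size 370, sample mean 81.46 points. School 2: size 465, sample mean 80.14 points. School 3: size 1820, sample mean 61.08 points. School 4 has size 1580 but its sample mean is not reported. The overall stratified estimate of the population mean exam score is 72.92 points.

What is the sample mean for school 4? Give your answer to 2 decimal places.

N = 370 + 465 + 1820 + 1580 = 4235.
Overall total = μ·N = 72.92·4235 = 308816.2.
Subtract the known strata: 370·81.46 + 465·80.14 + 1820·61.08 = 178570.9.
Remaining total for school 4: 308816.2 − 178570.9 = 130245.3.
Divide by its size: 130245.3 / 1580 = 82.4337... → 82.43.

82.43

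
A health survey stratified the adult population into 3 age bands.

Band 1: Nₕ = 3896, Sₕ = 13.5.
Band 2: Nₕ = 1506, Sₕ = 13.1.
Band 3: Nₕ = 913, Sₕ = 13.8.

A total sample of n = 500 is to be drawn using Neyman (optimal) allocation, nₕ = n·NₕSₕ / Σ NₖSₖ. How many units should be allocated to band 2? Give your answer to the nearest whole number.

116

1: NₕSₕ = 3896·13.5 = 52596
2: NₕSₕ = 1506·13.1 = 19728.6
3: NₕSₕ = 913·13.8 = 12599.4
Σ NₕSₕ = 84924.
n_2 = 500·19728.6/84924 = 116.154... → 116.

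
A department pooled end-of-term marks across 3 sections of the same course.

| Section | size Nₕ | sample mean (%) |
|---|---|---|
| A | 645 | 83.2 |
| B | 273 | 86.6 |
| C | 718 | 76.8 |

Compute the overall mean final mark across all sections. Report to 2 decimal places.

N = 645 + 273 + 718 = 1636.
The stratified mean weights each stratum mean by its population share Nₕ/N.
Σ Nₕx̄ₕ = 645·83.2 + 273·86.6 + 718·76.8 = 53664 + 23641.8 + 55142.4 = 132448.2.
Divide by N: 132448.2 / 1636 = 80.9586... → 80.96.

80.96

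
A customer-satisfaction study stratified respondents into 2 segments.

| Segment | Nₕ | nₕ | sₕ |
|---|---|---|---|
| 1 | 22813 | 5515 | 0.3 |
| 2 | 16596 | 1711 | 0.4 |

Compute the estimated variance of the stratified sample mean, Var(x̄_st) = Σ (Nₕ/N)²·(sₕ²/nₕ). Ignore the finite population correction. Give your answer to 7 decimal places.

0.0000221

N = 39409. Term for each stratum: Wₕ²sₕ²/nₕ.
Var(x̄_st) = 0.0000054685 + 0.0000165839 = 0.0000220524 → 0.0000221.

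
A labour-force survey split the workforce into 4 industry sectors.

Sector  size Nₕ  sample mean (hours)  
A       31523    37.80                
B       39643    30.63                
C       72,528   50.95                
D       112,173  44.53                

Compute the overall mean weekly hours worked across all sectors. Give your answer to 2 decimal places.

N = 255867; weights Wₕ = Nₕ/N = (0.1232, 0.1549, 0.2835, 0.4384).
x̄_st = Σ Wₕ·x̄ₕ = 0.1232·37.80 + 0.1549·30.63 + 0.2835·50.95 + 0.4384·44.53 ≈ 43.3671...
→ 43.37.

43.37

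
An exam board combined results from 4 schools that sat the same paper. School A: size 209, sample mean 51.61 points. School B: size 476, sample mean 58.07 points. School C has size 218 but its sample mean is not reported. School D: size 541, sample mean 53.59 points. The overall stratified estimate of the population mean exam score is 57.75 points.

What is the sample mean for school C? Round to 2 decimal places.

73.26

N = 209 + 476 + 218 + 541 = 1444.
Overall total = μ·N = 57.75·1444 = 83391.
Subtract the known strata: 209·51.61 + 476·58.07 + 541·53.59 = 67420.
Remaining total for school C: 83391 − 67420 = 15971.
Divide by its size: 15971 / 218 = 73.2615... → 73.26.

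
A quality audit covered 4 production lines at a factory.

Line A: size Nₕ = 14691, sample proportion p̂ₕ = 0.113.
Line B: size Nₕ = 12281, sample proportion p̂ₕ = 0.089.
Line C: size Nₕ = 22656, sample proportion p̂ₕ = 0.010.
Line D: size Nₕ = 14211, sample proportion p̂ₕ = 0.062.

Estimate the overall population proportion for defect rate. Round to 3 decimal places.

0.060

N = 14691 + 12281 + 22656 + 14211 = 63839.
Overall proportion = Σ (Nₕ/N)·p̂ₕ.
Σ Nₕp̂ₕ = 1660.083 + 1093.009 + 226.56 + 881.082 = 3860.734.
3860.734 / 63839 = 0.06048... → 0.060.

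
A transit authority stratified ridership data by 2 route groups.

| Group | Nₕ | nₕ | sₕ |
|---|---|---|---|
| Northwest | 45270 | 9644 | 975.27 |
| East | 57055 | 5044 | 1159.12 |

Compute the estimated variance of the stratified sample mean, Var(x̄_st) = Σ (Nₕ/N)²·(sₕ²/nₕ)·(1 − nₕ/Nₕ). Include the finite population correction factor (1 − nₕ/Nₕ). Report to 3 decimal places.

90.685

N = 102325; Wₕ = Nₕ/N.
group Northwest: (45270/102325)²·975.27²/9644·(1 − 9644/45270) = 15.191707
group East: (57055/102325)²·1159.12²/5044·(1 − 5044/57055) = 75.493077
Sum = 90.684784 → 90.685.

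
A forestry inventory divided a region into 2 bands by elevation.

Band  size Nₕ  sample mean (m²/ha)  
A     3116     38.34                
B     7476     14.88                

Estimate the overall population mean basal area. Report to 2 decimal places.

21.78

N = 3116 + 7476 = 10592.
Weight each subgroup mean by Nₕ/N and sum.
Σ Nₕx̄ₕ = 3116·38.34 + 7476·14.88 = 119467.44 + 111242.88 = 230710.32.
Divide by N: 230710.32 / 10592 = 21.7816... → 21.78.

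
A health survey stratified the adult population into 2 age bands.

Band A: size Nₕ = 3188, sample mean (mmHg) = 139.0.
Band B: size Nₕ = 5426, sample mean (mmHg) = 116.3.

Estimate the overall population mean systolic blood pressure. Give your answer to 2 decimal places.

124.70

x̄_st = (Σ Nₕx̄ₕ) / (Σ Nₕ) = (3188·139.0 + 5426·116.3) / 8614
= 1074175.8 / 8614 = 124.7012... → 124.70.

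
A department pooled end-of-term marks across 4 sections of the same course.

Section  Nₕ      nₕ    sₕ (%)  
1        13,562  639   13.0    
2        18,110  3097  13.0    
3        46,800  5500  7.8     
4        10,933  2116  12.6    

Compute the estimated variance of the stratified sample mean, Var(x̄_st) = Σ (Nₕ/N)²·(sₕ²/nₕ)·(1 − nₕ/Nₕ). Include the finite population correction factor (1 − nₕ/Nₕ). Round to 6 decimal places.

N = 89405. Term for each stratum: Wₕ²sₕ²/nₕ·(1−nₕ/Nₕ).
Var(x̄_st) = 0.005798949 + 0.001856128 + 0.002674846 + 0.000904820 = 0.011234743 → 0.011235.

0.011235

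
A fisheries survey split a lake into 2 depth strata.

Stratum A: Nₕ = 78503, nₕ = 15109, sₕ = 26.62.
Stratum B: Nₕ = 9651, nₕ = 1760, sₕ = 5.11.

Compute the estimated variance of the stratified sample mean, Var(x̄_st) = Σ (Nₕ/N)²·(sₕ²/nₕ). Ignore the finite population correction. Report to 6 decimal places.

N = 88154; Wₕ = Nₕ/N.
stratum A: (78503/88154)²·26.62²/15109 = 0.037193654
stratum B: (9651/88154)²·5.11²/1760 = 0.000177824
Sum = 0.037371477 → 0.037371.

0.037371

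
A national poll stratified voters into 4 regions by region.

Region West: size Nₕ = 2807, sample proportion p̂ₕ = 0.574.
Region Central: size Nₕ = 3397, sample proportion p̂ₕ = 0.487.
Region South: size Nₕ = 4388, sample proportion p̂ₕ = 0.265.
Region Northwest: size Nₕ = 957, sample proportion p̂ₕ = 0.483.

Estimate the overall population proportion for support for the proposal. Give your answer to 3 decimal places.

N = 2807 + 3397 + 4388 + 957 = 11549.
Overall proportion = Σ (Nₕ/N)·p̂ₕ.
Σ Nₕp̂ₕ = 1611.218 + 1654.339 + 1162.82 + 462.231 = 4890.608.
4890.608 / 11549 = 0.42347... → 0.423.

0.423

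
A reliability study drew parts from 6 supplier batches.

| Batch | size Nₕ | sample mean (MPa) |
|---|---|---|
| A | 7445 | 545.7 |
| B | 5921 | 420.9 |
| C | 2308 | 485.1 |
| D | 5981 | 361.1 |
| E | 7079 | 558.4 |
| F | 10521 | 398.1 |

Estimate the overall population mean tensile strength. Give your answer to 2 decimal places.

457.92

x̄_st = (Σ Nₕx̄ₕ) / (Σ Nₕ) = (7445·545.7 + 5921·420.9 + 2308·485.1 + 5981·361.1 + 7079·558.4 + 10521·398.1) / 39255
= 17975559 / 39255 = 457.9177... → 457.92.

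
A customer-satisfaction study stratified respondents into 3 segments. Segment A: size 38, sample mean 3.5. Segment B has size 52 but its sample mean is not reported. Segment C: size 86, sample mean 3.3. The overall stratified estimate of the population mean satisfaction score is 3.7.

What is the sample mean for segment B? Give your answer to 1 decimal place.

N = 38 + 52 + 86 = 176.
Overall total = μ·N = 3.7·176 = 651.2.
Subtract the known strata: 38·3.5 + 86·3.3 = 416.8.
Remaining total for segment B: 651.2 − 416.8 = 234.4.
Divide by its size: 234.4 / 52 = 4.508... → 4.5.

4.5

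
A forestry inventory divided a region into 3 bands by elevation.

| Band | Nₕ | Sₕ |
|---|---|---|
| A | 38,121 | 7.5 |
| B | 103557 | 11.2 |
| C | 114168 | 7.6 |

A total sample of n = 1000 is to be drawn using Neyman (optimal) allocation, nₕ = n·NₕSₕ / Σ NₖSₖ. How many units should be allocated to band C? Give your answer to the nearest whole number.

A: NₕSₕ = 38121·7.5 = 285907.5
B: NₕSₕ = 103557·11.2 = 1159838.4
C: NₕSₕ = 114168·7.6 = 867676.8
Σ NₕSₕ = 2313422.7.
n_C = 1000·867676.8/2313422.7 = 375.062... → 375.

375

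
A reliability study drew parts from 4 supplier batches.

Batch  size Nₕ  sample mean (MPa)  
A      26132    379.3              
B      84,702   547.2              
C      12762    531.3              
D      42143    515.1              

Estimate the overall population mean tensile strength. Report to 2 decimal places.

N = 165739; weights Wₕ = Nₕ/N = (0.1577, 0.5111, 0.0770, 0.2543).
x̄_st = Σ Wₕ·x̄ₕ = 0.1577·379.3 + 0.5111·547.2 + 0.0770·531.3 + 0.2543·515.1 ≈ 511.3408...
→ 511.34.

511.34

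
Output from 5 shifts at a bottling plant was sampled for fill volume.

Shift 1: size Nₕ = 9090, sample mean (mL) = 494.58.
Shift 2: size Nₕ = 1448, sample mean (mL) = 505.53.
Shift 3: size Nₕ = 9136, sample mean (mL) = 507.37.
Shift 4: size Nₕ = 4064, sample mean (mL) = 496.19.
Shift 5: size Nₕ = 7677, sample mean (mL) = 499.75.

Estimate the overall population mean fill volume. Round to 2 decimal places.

500.28

N = 31415; weights Wₕ = Nₕ/N = (0.2894, 0.0461, 0.2908, 0.1294, 0.2444).
x̄_st = Σ Wₕ·x̄ₕ = 0.2894·494.58 + 0.0461·505.53 + 0.2908·507.37 + 0.1294·496.19 + 0.2444·499.75 ≈ 500.2759...
→ 500.28.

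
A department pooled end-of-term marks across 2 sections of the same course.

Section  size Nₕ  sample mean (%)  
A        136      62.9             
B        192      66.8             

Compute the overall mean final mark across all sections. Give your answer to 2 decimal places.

65.18

N = 328; weights Wₕ = Nₕ/N = (0.4146, 0.5854).
x̄_st = Σ Wₕ·x̄ₕ = 0.4146·62.9 + 0.5854·66.8 ≈ 65.1829...
→ 65.18.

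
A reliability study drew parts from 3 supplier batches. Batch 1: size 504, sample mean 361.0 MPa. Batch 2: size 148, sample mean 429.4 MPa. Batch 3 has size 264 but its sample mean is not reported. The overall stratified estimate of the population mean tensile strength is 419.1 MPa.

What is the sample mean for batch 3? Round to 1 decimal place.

N = 504 + 148 + 264 = 916.
Overall total = μ·N = 419.1·916 = 383895.6.
Subtract the known strata: 504·361.0 + 148·429.4 = 245495.2.
Remaining total for batch 3: 383895.6 − 245495.2 = 138400.4.
Divide by its size: 138400.4 / 264 = 524.244... → 524.2.

524.2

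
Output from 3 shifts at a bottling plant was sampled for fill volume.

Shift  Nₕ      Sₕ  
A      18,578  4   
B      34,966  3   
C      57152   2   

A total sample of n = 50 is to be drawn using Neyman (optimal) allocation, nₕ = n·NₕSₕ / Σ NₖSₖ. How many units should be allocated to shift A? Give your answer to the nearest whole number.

Σ NₕSₕ = 18578·4 + 34966·3 + 57152·2 = 293514.
Share for A: 74312/293514 = 0.25318.
n_A = 50 × 0.25318 = 12.659... → 13.

13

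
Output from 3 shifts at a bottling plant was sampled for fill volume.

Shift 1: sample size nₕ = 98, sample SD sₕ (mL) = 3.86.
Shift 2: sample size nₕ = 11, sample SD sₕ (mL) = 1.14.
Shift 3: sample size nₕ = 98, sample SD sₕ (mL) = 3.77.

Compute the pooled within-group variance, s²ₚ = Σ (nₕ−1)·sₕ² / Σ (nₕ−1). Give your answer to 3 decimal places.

13.906

1: (98−1)·3.86² = 97·14.8996 = 1445.2612
2: (11−1)·1.14² = 10·1.2996 = 12.996
3: (98−1)·3.77² = 97·14.2129 = 1378.6513
Numerator = 2836.9085; denominator = Σ(nₕ−1) = 204.
s²ₚ = 2836.9085/204 = 13.90641... → 13.906.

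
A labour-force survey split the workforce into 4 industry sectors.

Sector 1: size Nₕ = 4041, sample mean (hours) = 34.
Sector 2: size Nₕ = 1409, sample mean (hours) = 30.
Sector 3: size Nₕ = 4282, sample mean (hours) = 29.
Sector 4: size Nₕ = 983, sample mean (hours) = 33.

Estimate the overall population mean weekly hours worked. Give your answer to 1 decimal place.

N = 4041 + 1409 + 4282 + 983 = 10715.
Weight each subgroup mean by Nₕ/N and sum.
Σ Nₕx̄ₕ = 4041·34 + 1409·30 + 4282·29 + 983·33 = 137394 + 42270 + 124178 + 32439 = 336281.
Divide by N: 336281 / 10715 = 31.384... → 31.4.

31.4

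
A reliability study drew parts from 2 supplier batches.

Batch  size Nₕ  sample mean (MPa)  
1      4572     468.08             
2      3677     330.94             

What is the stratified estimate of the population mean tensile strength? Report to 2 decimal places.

406.95

N = 8249; weights Wₕ = Nₕ/N = (0.5542, 0.4458).
x̄_st = Σ Wₕ·x̄ₕ = 0.5542·468.08 + 0.4458·330.94 ≈ 406.9497...
→ 406.95.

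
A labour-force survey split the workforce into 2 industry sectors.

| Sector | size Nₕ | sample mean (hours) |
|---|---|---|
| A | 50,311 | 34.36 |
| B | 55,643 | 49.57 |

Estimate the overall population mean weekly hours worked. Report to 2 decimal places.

N = 105954; weights Wₕ = Nₕ/N = (0.4748, 0.5252).
x̄_st = Σ Wₕ·x̄ₕ = 0.4748·34.36 + 0.5252·49.57 ≈ 42.3477...
→ 42.35.

42.35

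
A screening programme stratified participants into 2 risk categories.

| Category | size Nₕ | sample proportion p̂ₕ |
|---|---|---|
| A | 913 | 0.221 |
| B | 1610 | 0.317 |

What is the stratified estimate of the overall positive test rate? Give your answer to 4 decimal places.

Wₕ = Nₕ/N with N = 2523: 0.3619, 0.6381.
p̂_st = 0.3619·0.221 + 0.6381·0.317 ≈ 0.282260... → 0.2823.

0.2823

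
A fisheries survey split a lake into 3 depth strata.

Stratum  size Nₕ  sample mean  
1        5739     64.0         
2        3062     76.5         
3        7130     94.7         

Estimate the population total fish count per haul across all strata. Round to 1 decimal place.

1276750.0

Population total = Σ Nₕ·x̄ₕ (each stratum's size times its mean).
5739·64.0 + 3062·76.5 + 7130·94.7 = 367296 + 234243 + 675211 = 1276750.0.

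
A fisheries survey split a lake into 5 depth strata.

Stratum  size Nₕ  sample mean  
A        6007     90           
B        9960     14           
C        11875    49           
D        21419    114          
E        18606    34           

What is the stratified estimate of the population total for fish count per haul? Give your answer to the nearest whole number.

Population total = Σ Nₕ·x̄ₕ (each stratum's size times its mean).
6007·90 + 9960·14 + 11875·49 + 21419·114 + 18606·34 = 540630 + 139440 + 581875 + 2441766 + 632604 = 4336315.

4336315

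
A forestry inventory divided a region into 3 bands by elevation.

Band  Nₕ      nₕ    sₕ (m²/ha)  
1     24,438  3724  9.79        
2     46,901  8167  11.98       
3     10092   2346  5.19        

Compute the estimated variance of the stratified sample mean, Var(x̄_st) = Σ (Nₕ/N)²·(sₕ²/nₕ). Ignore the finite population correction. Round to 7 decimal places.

N = 81431; Wₕ = Nₕ/N.
band 1: (24438/81431)²·9.79²/3724 = 0.0023179683
band 2: (46901/81431)²·11.98²/8167 = 0.0058295596
band 3: (10092/81431)²·5.19²/2346 = 0.0001763525
Sum = 0.0083238805 → 0.0083239.

0.0083239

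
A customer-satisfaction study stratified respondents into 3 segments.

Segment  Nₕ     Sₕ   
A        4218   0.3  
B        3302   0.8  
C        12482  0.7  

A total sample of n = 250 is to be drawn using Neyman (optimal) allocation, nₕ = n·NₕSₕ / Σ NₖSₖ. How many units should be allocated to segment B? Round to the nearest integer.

52

A: NₕSₕ = 4218·0.3 = 1265.4
B: NₕSₕ = 3302·0.8 = 2641.6
C: NₕSₕ = 12482·0.7 = 8737.4
Σ NₕSₕ = 12644.4.
n_B = 250·2641.6/12644.4 = 52.229... → 52.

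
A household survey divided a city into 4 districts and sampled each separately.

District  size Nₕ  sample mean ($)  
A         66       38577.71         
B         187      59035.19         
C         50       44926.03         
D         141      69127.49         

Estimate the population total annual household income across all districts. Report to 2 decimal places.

25578986.98

A: 66·38577.71 = 2546128.86
B: 187·59035.19 = 11039580.53
C: 50·44926.03 = 2246301.5
D: 141·69127.49 = 9746976.09
τ̂ = Σ Nₕx̄ₕ = 25578986.98.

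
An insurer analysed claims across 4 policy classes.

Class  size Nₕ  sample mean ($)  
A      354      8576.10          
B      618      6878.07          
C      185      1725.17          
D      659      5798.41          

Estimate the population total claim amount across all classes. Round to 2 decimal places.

11426895.30

Population total = Σ Nₕ·x̄ₕ (each stratum's size times its mean).
354·8576.10 + 618·6878.07 + 185·1725.17 + 659·5798.41 = 3035939.4 + 4250647.26 + 319156.45 + 3821152.19 = 11426895.30.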